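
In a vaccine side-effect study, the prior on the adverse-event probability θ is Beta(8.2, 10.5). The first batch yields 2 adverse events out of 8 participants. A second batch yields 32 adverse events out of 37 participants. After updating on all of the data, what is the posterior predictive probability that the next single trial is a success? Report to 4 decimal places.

The Beta prior is conjugate to a Binomial/Bernoulli likelihood; the update adds successes to α and failures to β.
After batch 1: Beta(8.2+2, 10.5+6) = Beta(10.2, 16.5).
After batch 2: Beta(10.2+32, 16.5+5) = Beta(42.2, 21.5).
For a single future Bernoulli trial, P(success | data) = α/(α+β) = 0.6625.

0.6625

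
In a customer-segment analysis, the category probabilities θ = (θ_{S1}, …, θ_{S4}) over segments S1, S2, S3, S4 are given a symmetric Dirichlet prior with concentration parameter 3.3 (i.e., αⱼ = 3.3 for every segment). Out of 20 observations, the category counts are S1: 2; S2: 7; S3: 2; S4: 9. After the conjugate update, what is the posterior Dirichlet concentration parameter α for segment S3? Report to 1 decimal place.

The Dirichlet prior is conjugate to the Multinomial likelihood: each posterior αⱼ = prior αⱼ + observed count nⱼ.
Posterior concentration: (5.3, 10.3, 5.3, 12.3), total = 33.2.
α_{S3} = 3.3 + 2 = 5.3.

5.3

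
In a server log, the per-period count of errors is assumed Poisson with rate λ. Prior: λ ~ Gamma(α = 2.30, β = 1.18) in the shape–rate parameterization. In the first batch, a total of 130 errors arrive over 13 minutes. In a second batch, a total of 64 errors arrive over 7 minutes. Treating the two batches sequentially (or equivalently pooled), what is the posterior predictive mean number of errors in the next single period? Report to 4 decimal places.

With a Gamma(shape α, rate β) prior, the Poisson likelihood is conjugate: the posterior is Gamma(α + ΣXᵢ, β + n).
After batch 1: Gamma(α+S, β+n) = Gamma(2.30+130, 1.18+13) = Gamma(132.30, 14.18).
After batch 2: Gamma(α+S, β+n) = Gamma(132.30+64, 14.18+7) = Gamma(196.30, 21.18).
The predictive distribution for one future period is NegBinom with mean α/β = 9.2682.

9.2682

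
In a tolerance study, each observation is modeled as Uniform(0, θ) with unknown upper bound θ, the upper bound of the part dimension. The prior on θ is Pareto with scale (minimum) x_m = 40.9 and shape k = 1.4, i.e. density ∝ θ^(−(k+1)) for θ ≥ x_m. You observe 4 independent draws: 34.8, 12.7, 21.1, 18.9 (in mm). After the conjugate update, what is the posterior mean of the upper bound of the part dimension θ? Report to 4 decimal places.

A Pareto(scale x_m, shape k) prior on the upper bound θ of Uniform(0, θ) is conjugate: posterior is Pareto(max(x_m, max xᵢ), k + n).
Sample maximum = 34.8; prior scale x_m = 40.9 → posterior scale = max = 40.9.
Posterior shape = 1.4 + 4 = 5.4.
E[θ|data] = k·x_m/(k−1) = 5.4·40.9/4.4 = 50.1955.

50.1955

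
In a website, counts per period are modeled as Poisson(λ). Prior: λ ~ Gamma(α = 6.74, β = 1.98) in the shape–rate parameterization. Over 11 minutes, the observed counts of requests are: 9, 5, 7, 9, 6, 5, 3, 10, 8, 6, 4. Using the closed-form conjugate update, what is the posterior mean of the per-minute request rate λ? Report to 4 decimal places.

6.0663

With a Gamma(shape α, rate β) prior, the Poisson likelihood is conjugate: the posterior is Gamma(α + ΣXᵢ, β + n).
Sum of counts S = 72 over n = 11 minutes.
Posterior: Gamma(α+S, β+n) = Gamma(6.74+72, 1.98+11) = Gamma(78.74, 12.98).
Posterior mean = α/β = 78.74/12.98 = 6.0663.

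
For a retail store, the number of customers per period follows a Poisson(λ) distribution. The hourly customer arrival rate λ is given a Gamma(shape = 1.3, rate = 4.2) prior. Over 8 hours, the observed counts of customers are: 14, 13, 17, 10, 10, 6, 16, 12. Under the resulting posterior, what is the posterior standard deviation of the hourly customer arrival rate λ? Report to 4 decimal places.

With a Gamma(shape α, rate β) prior, the Poisson likelihood is conjugate: the posterior is Gamma(α + ΣXᵢ, β + n).
Sum of counts S = 98 over n = 8 hours.
Posterior: Gamma(α+S, β+n) = Gamma(1.3+98, 4.2+8) = Gamma(99.3, 12.2).
SD = √α/β = √99.3/12.2 = 0.8168.

0.8168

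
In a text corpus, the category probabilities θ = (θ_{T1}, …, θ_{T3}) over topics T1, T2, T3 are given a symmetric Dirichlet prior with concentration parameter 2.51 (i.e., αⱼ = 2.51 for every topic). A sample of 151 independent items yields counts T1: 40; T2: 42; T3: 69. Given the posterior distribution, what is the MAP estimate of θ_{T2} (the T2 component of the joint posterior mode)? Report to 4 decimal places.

The Dirichlet prior is conjugate to the Multinomial likelihood: each posterior αⱼ = prior αⱼ + observed count nⱼ.
Posterior concentration: (42.51, 44.51, 71.51), total = 158.53.
Joint mode component: (α_{T2}−1)/(Σα−K) = 43.51/155.53 = 0.2798.

0.2798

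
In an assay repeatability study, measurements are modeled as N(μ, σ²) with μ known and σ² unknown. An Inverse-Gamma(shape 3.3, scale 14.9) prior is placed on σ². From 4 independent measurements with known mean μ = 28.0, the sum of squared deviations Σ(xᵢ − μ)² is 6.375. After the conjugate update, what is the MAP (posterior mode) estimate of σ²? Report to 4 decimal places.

2.8710

With known mean μ and an Inverse-Gamma(α, β) prior on σ², the Normal likelihood is conjugate: posterior is Inv-Gamma(α + n/2, β + Σ(xᵢ−μ)²/2).
Posterior: Inv-Gamma(3.3 + 4/2, 14.9 + 6.375/2) = Inv-Gamma(5.30, 18.0875).
Mode = β/(α+1) = 18.0875/6.30 = 2.8710.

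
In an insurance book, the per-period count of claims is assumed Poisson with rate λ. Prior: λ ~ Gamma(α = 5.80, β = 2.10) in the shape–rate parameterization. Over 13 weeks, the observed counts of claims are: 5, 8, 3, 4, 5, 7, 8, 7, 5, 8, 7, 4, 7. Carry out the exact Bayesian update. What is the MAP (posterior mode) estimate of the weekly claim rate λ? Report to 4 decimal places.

5.4834

With a Gamma(shape α, rate β) prior, the Poisson likelihood is conjugate: the posterior is Gamma(α + ΣXᵢ, β + n).
Sum of counts S = 78 over n = 13 weeks.
Posterior: Gamma(α+S, β+n) = Gamma(5.80+78, 2.10+13) = Gamma(83.80, 15.10).
Mode of Gamma(α,β) for α≥1 is (α−1)/β = 82.80/15.10 = 5.4834.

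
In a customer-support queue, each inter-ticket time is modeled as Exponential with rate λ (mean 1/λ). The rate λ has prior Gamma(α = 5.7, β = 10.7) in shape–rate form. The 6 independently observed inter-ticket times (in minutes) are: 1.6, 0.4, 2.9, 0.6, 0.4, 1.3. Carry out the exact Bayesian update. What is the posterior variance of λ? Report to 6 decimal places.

With a Gamma(shape α, rate β) prior on the exponential rate λ, the posterior after n observations with total T = Σxᵢ is Gamma(α+n, β+T).
Sum of observations T = 7.2 minutes; n = 6.
Posterior: Gamma(5.7+6, 10.7+7.2) = Gamma(11.7, 17.9).
Var = α/β² = 0.036516.

0.036516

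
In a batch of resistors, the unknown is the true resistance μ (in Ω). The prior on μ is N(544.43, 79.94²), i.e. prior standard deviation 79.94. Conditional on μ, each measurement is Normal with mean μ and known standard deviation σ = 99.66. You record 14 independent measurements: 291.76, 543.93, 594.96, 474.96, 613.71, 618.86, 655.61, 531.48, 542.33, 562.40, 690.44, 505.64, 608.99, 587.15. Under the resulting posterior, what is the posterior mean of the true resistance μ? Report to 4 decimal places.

For Normal data with known variance σ², a Normal(μ₀, σ₀²) prior on μ is conjugate. Posterior precision = 1/σ₀² + n/σ²; posterior mean is the precision-weighted average of μ₀ and x̄.
Σxᵢ = 291.76 + 543.93 + 594.96 + 474.96 + 613.71 + 618.86 + 655.61 + 531.48 + 542.33 + 562.40 + 690.44 + 505.64 + 608.99 + 587.15 = 7822.22, so n·x̄ = 7822.22.
σ₀² = 79.94² = 6390.4036, σ² = 99.66² = 9932.1156; σ² + n·σ₀² = 9932.1156 + 14·6390.4036 = 99397.766.
Posterior mean = (μ₀/σ₀² + n·x̄/σ²)/(1/σ₀² + n/σ²) = (σ²·μ₀ + σ₀²·n·x̄)/(σ² + n·σ₀²) = (9932.1156·544.43 + 6390.4036·7822.22)/99397.766 = 55394484.5441/99397.766 = 557.3011.

557.3011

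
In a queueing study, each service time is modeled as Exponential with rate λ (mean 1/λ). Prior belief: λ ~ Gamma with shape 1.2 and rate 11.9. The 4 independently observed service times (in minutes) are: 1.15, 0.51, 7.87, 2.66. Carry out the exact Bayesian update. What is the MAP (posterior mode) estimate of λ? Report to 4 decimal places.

0.1743

With a Gamma(shape α, rate β) prior on the exponential rate λ, the posterior after n observations with total T = Σxᵢ is Gamma(α+n, β+T).
Sum of observations T = 12.19 minutes; n = 4.
Posterior: Gamma(1.2+4, 11.9+12.19) = Gamma(5.2, 24.09).
Mode = (α−1)/β = 0.1743.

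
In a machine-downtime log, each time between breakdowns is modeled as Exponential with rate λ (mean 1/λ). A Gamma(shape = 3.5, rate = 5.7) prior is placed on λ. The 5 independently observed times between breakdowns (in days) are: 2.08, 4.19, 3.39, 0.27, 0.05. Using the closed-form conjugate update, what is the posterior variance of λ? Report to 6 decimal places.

0.034572

With a Gamma(shape α, rate β) prior on the exponential rate λ, the posterior after n observations with total T = Σxᵢ is Gamma(α+n, β+T).
Sum of observations T = 9.98 days; n = 5.
Posterior: Gamma(3.5+5, 5.7+9.98) = Gamma(8.5, 15.68).
Var = α/β² = 0.034572.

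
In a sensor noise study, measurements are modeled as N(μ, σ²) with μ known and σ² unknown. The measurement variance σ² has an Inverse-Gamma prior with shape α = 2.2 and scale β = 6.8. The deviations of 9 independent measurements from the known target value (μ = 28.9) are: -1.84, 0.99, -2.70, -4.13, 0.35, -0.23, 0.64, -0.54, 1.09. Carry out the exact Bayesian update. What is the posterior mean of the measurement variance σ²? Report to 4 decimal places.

3.8927

With known mean μ and an Inverse-Gamma(α, β) prior on σ², the Normal likelihood is conjugate: posterior is Inv-Gamma(α + n/2, β + Σ(xᵢ−μ)²/2).
Σ(xᵢ−μ)² = (-1.84)² + (0.99)² + (-2.70)² + (-4.13)² + (0.35)² + (-0.23)² + (0.64)² + (-0.54)² + (1.09)² = 30.7773.
Posterior: Inv-Gamma(2.2 + 9/2, 6.8 + 30.7773/2) = Inv-Gamma(6.70, 22.18865).
E[σ²|data] = β/(α−1) = 22.18865/5.70 = 3.8927.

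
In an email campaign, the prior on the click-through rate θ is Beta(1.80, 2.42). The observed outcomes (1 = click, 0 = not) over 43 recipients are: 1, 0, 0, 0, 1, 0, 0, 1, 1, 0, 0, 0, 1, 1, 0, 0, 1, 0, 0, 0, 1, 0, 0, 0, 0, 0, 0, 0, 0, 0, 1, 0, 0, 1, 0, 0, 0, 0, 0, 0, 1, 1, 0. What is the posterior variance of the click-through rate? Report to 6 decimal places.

0.004289

The Beta prior is conjugate to a Binomial/Bernoulli likelihood; the update adds successes to α and failures to β.
Posterior: Beta(α+k, β+n−k) = Beta(1.80+12, 2.42+31) = Beta(13.80, 33.42).
Var = αβ/((α+β)²(α+β+1)) = 13.80·33.42/(47.22²·48.22) = 0.004289.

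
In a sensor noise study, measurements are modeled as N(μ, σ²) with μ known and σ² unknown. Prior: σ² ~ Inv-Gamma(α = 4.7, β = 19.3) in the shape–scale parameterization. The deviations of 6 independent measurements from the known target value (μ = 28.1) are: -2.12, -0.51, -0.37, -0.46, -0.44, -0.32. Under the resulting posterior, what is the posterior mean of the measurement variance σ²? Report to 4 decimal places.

With known mean μ and an Inverse-Gamma(α, β) prior on σ², the Normal likelihood is conjugate: posterior is Inv-Gamma(α + n/2, β + Σ(xᵢ−μ)²/2).
Σ(xᵢ−μ)² = (-2.12)² + (-0.51)² + (-0.37)² + (-0.46)² + (-0.44)² + (-0.32)² = 5.3990.
Posterior: Inv-Gamma(4.7 + 6/2, 19.3 + 5.3990/2) = Inv-Gamma(7.70, 21.99950).
E[σ²|data] = β/(α−1) = 21.99950/6.70 = 3.2835.

3.2835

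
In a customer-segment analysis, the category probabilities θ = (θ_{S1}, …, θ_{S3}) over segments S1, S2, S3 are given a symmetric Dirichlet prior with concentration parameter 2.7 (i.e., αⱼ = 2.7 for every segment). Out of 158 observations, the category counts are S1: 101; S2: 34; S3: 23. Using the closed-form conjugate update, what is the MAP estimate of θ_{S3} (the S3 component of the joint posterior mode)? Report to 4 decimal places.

The Dirichlet prior is conjugate to the Multinomial likelihood: each posterior αⱼ = prior αⱼ + observed count nⱼ.
Posterior concentration: (103.7, 36.7, 25.7), total = 166.1.
Joint mode component: (α_{S3}−1)/(Σα−K) = 24.7/163.1 = 0.1514.

0.1514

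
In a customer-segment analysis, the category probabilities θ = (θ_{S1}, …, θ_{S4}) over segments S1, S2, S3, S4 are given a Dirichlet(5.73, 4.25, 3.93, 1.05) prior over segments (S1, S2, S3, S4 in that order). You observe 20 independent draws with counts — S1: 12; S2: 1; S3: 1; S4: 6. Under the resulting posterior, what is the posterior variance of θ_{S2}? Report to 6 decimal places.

0.003549

The Dirichlet prior is conjugate to the Multinomial likelihood: each posterior αⱼ = prior αⱼ + observed count nⱼ.
Posterior concentration: (17.73, 5.25, 4.93, 7.05), total = 34.96.
Var[θ_j] = α_j(Σα−α_j)/((Σα)²(Σα+1)) = 5.25·29.71/(34.96²·35.96) = 0.003549.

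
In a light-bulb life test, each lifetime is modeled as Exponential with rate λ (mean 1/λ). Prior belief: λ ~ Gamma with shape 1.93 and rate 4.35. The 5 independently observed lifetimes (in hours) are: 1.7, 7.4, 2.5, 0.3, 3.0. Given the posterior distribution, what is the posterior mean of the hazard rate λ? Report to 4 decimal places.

With a Gamma(shape α, rate β) prior on the exponential rate λ, the posterior after n observations with total T = Σxᵢ is Gamma(α+n, β+T).
Sum of observations T = 14.9 hours; n = 5.
Posterior: Gamma(1.93+5, 4.35+14.9) = Gamma(6.93, 19.25).
Posterior mean of λ = α/β = 6.93/19.25 = 0.3600.

0.3600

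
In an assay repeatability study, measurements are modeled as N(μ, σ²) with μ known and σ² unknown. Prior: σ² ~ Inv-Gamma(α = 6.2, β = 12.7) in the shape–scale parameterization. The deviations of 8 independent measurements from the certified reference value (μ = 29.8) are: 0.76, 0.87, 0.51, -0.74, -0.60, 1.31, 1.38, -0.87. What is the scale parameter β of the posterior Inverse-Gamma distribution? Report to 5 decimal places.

With known mean μ and an Inverse-Gamma(α, β) prior on σ², the Normal likelihood is conjugate: posterior is Inv-Gamma(α + n/2, β + Σ(xᵢ−μ)²/2).
Σ(xᵢ−μ)² = (0.76)² + (0.87)² + (0.51)² + (-0.74)² + (-0.60)² + (1.31)² + (1.38)² + (-0.87)² = 6.8796.
Posterior: Inv-Gamma(6.2 + 8/2, 12.7 + 6.8796/2) = Inv-Gamma(10.20, 16.13980).
Posterior β = 16.13980.

16.13980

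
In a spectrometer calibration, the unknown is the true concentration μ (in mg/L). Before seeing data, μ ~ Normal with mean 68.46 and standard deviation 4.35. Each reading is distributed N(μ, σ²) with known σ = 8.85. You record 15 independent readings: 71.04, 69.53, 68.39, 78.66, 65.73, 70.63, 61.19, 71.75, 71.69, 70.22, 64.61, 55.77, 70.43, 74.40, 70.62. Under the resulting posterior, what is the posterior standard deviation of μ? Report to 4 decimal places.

2.0229

For Normal data with known variance σ², a Normal(μ₀, σ₀²) prior on μ is conjugate. Posterior precision = 1/σ₀² + n/σ²; posterior mean is the precision-weighted average of μ₀ and x̄.
σ₀² = 4.35² = 18.9225, σ² = 8.85² = 78.3225; σ² + n·σ₀² = 78.3225 + 15·18.9225 = 362.16.
Posterior precision = 1/σ₀² + n/σ² = 1/18.9225 + 15/78.3225 = (σ² + n·σ₀²)/(σ₀²σ²) = 362.16/(18.9225·78.3225); posterior variance σₙ² = σ₀²σ²/(σ² + n·σ₀²) = 18.9225·78.3225/362.16 = 4.092273.
Posterior SD = √σₙ² = √(18.9225·78.3225/362.16) = 2.0229.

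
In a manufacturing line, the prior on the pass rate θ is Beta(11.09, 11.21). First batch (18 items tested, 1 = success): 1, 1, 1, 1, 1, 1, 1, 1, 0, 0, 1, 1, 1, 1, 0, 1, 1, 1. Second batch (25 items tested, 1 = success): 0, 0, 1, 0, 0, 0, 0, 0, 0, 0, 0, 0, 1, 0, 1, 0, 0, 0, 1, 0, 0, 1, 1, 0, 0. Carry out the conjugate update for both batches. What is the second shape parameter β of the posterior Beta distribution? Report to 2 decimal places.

The Beta prior is conjugate to a Binomial/Bernoulli likelihood; the update adds successes to α and failures to β.
After batch 1: Beta(11.09+15, 11.21+3) = Beta(26.09, 14.21).
After batch 2: Beta(26.09+6, 14.21+19) = Beta(32.09, 33.21).
Posterior β = 33.21.

33.21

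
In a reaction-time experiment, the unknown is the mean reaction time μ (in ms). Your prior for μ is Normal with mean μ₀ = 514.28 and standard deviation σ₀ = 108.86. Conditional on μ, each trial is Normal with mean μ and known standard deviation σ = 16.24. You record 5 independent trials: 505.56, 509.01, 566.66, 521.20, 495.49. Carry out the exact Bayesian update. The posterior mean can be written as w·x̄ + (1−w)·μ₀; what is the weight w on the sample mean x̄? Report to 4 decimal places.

0.9956

For Normal data with known variance σ², a Normal(μ₀, σ₀²) prior on μ is conjugate. Posterior precision = 1/σ₀² + n/σ²; posterior mean is the precision-weighted average of μ₀ and x̄.
σ₀² = 108.86² = 11850.4996, σ² = 16.24² = 263.7376. Prior precision 1/σ₀² = 1/11850.4996; data precision n/σ² = 5/263.7376.
w = (n/σ²)/(1/σ₀² + n/σ²) = n·σ₀²/(σ² + n·σ₀²) = 5·11850.4996/(263.7376 + 5·11850.4996) = 59252.498/59516.2356 = 0.9956.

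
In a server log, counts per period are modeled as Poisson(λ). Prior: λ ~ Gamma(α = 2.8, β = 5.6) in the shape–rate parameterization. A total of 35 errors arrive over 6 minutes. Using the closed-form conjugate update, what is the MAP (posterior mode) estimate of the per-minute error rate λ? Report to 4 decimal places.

With a Gamma(shape α, rate β) prior, the Poisson likelihood is conjugate: the posterior is Gamma(α + ΣXᵢ, β + n).
Posterior: Gamma(α+S, β+n) = Gamma(2.8+35, 5.6+6) = Gamma(37.8, 11.6).
Mode of Gamma(α,β) for α≥1 is (α−1)/β = 36.8/11.6 = 3.1724.

3.1724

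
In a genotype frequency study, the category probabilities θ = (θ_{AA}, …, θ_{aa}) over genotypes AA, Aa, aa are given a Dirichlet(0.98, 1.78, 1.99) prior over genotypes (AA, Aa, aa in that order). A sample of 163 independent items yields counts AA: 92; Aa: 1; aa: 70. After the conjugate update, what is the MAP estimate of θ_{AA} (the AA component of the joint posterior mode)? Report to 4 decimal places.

0.5583

The Dirichlet prior is conjugate to the Multinomial likelihood: each posterior αⱼ = prior αⱼ + observed count nⱼ.
Posterior concentration: (92.98, 2.78, 71.99), total = 167.75.
Joint mode component: (α_{AA}−1)/(Σα−K) = 91.98/164.75 = 0.5583.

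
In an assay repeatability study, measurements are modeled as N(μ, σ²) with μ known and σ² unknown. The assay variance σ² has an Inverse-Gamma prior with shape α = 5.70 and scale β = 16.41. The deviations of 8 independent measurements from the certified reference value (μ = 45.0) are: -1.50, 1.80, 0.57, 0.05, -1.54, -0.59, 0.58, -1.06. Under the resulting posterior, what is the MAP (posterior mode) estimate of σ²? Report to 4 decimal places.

2.0008

With known mean μ and an Inverse-Gamma(α, β) prior on σ², the Normal likelihood is conjugate: posterior is Inv-Gamma(α + n/2, β + Σ(xᵢ−μ)²/2).
Σ(xᵢ−μ)² = (-1.50)² + (1.80)² + (0.57)² + (0.05)² + (-1.54)² + (-0.59)² + (0.58)² + (-1.06)² = 9.9971.
Posterior: Inv-Gamma(5.70 + 8/2, 16.41 + 9.9971/2) = Inv-Gamma(9.70, 21.40855).
Mode = β/(α+1) = 21.40855/10.70 = 2.0008.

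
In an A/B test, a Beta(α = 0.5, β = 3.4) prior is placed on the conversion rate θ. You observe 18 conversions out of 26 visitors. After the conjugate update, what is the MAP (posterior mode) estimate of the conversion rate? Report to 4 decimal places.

0.6272

The Beta prior is conjugate to a Binomial/Bernoulli likelihood; the update adds successes to α and failures to β.
Posterior: Beta(α+k, β+n−k) = Beta(0.5+18, 3.4+8) = Beta(18.5, 11.4).
Mode of Beta(a,b) for a,b>1 is (a−1)/(a+b−2) = 17.5/27.9 = 0.6272.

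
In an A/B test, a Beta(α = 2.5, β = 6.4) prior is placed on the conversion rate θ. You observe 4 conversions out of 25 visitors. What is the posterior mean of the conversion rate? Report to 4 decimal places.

The Beta prior is conjugate to a Binomial/Bernoulli likelihood; the update adds successes to α and failures to β.
Posterior: Beta(α+k, β+n−k) = Beta(2.5+4, 6.4+21) = Beta(6.5, 27.4).
Posterior mean = α/(α+β) = 6.5/33.9 = 0.1917.

0.1917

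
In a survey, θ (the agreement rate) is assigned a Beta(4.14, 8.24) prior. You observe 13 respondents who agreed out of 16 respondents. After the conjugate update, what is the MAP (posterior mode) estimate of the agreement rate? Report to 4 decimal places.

The Beta prior is conjugate to a Binomial/Bernoulli likelihood; the update adds successes to α and failures to β.
Posterior: Beta(α+k, β+n−k) = Beta(4.14+13, 8.24+3) = Beta(17.14, 11.24).
Mode of Beta(a,b) for a,b>1 is (a−1)/(a+b−2) = 16.14/26.38 = 0.6118.

0.6118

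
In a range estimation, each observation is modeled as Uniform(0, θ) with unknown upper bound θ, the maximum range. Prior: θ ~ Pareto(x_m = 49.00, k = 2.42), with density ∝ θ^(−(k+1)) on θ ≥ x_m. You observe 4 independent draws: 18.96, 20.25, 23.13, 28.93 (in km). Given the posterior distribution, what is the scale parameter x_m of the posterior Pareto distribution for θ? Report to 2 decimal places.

A Pareto(scale x_m, shape k) prior on the upper bound θ of Uniform(0, θ) is conjugate: posterior is Pareto(max(x_m, max xᵢ), k + n).
Sample maximum = 28.93; prior scale x_m = 49.00 → posterior scale = max = 49.00.
Posterior shape = 2.42 + 4 = 6.42.
Posterior scale x_m = 49.00.

49.00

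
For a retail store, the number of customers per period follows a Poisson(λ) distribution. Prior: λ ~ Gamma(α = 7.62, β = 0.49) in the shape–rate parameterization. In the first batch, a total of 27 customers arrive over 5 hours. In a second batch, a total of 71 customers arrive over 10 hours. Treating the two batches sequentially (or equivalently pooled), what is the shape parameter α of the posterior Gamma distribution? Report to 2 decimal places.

105.62

With a Gamma(shape α, rate β) prior, the Poisson likelihood is conjugate: the posterior is Gamma(α + ΣXᵢ, β + n).
After batch 1: Gamma(α+S, β+n) = Gamma(7.62+27, 0.49+5) = Gamma(34.62, 5.49).
After batch 2: Gamma(α+S, β+n) = Gamma(34.62+71, 5.49+10) = Gamma(105.62, 15.49).
Posterior α = 105.62.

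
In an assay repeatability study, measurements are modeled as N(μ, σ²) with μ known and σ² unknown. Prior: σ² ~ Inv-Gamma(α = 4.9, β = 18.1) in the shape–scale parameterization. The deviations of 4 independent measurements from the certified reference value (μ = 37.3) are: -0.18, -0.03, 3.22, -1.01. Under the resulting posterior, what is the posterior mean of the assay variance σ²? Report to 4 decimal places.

4.0357

With known mean μ and an Inverse-Gamma(α, β) prior on σ², the Normal likelihood is conjugate: posterior is Inv-Gamma(α + n/2, β + Σ(xᵢ−μ)²/2).
Σ(xᵢ−μ)² = (-0.18)² + (-0.03)² + (3.22)² + (-1.01)² = 11.4218.
Posterior: Inv-Gamma(4.9 + 4/2, 18.1 + 11.4218/2) = Inv-Gamma(6.90, 23.81090).
E[σ²|data] = β/(α−1) = 23.81090/5.90 = 4.0357.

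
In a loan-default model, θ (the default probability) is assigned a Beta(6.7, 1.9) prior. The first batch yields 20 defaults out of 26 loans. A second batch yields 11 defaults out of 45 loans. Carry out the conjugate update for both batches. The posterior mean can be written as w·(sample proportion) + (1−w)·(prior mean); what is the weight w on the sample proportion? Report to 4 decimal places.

The Beta prior is conjugate to a Binomial/Bernoulli likelihood; the update adds successes to α and failures to β.
Total number of loans: n = 26 + 45 = 71.
Posterior mean = (α₀+k)/(α₀+β₀+n) = [n/(α₀+β₀+n)]·(k/n) + [(α₀+β₀)/(α₀+β₀+n)]·α₀/(α₀+β₀), so only n and the prior enter the weight.
The weight on the data is w = n/(α₀+β₀+n) = 71/(6.7+1.9+71) = 71/79.6 = 0.8920.

0.8920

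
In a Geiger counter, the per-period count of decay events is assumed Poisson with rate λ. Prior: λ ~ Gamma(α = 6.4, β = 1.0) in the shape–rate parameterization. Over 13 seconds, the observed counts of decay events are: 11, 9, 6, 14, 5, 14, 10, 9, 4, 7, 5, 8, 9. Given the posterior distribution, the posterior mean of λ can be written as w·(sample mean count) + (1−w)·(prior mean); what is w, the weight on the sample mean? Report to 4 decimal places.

With a Gamma(shape α, rate β) prior, the Poisson likelihood is conjugate: the posterior is Gamma(α + ΣXᵢ, β + n).
Posterior mean = (α₀+S)/(β₀+n) = [n/(β₀+n)]·(S/n) + [β₀/(β₀+n)]·(α₀/β₀), so only n and β₀ enter the weight.
Weight on data w = n/(β₀+n) = 13/(1.0+13) = 13/14.0 = 0.9286.

0.9286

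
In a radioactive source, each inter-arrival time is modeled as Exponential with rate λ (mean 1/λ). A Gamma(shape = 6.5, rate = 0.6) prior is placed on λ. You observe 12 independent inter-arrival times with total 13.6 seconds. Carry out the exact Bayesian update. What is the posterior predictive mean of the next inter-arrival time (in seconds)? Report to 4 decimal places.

0.8114

With a Gamma(shape α, rate β) prior on the exponential rate λ, the posterior after n observations with total T = Σxᵢ is Gamma(α+n, β+T).
Posterior: Gamma(6.5+12, 0.6+13.6) = Gamma(18.5, 14.2).
The predictive distribution for the next observation is Lomax; its mean is β/(α−1) = 14.2/17.5 = 0.8114.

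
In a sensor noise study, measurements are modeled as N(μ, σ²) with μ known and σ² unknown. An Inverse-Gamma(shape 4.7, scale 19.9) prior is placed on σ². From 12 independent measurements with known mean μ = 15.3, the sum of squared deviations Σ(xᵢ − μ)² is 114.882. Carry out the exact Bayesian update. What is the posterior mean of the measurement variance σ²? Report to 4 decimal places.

7.9733

With known mean μ and an Inverse-Gamma(α, β) prior on σ², the Normal likelihood is conjugate: posterior is Inv-Gamma(α + n/2, β + Σ(xᵢ−μ)²/2).
Posterior: Inv-Gamma(4.7 + 12/2, 19.9 + 114.882/2) = Inv-Gamma(10.70, 77.3410).
E[σ²|data] = β/(α−1) = 77.3410/9.70 = 7.9733.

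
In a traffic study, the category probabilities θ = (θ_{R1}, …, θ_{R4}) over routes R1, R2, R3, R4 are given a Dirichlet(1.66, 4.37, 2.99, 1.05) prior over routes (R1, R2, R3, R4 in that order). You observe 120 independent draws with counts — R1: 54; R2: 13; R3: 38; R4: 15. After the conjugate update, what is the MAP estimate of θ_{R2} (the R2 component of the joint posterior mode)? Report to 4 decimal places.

0.1298

The Dirichlet prior is conjugate to the Multinomial likelihood: each posterior αⱼ = prior αⱼ + observed count nⱼ.
Posterior concentration: (55.66, 17.37, 40.99, 16.05), total = 130.07.
Joint mode component: (α_{R2}−1)/(Σα−K) = 16.37/126.07 = 0.1298.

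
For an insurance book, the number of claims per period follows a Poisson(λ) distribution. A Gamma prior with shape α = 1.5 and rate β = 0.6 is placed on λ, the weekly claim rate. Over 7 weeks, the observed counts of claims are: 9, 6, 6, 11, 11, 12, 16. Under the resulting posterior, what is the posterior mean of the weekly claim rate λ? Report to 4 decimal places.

With a Gamma(shape α, rate β) prior, the Poisson likelihood is conjugate: the posterior is Gamma(α + ΣXᵢ, β + n).
Sum of counts S = 71 over n = 7 weeks.
Posterior: Gamma(α+S, β+n) = Gamma(1.5+71, 0.6+7) = Gamma(72.5, 7.6).
Posterior mean = α/β = 72.5/7.6 = 9.5395.

9.5395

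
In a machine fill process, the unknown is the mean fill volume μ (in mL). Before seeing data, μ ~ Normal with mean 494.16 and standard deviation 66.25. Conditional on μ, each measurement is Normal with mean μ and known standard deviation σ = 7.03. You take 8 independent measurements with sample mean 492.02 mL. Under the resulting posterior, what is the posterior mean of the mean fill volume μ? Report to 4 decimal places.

For Normal data with known variance σ², a Normal(μ₀, σ₀²) prior on μ is conjugate. Posterior precision = 1/σ₀² + n/σ²; posterior mean is the precision-weighted average of μ₀ and x̄.
n·x̄ = 8·492.02 = 3936.16.
σ₀² = 66.25² = 4389.0625, σ² = 7.03² = 49.4209; σ² + n·σ₀² = 49.4209 + 8·4389.0625 = 35161.9209.
Posterior mean = (μ₀/σ₀² + n·x̄/σ²)/(1/σ₀² + n/σ²) = (σ²·μ₀ + σ₀²·n·x̄)/(σ² + n·σ₀²) = (49.4209·494.16 + 4389.0625·3936.16)/35161.9209 = 17300474.081944/35161.9209 = 492.0230.

492.0230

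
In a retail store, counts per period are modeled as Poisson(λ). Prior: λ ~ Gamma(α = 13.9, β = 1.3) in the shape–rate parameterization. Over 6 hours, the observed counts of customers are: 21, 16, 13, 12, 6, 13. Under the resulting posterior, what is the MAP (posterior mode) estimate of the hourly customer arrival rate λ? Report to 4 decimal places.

12.8630

With a Gamma(shape α, rate β) prior, the Poisson likelihood is conjugate: the posterior is Gamma(α + ΣXᵢ, β + n).
Sum of counts S = 81 over n = 6 hours.
Posterior: Gamma(α+S, β+n) = Gamma(13.9+81, 1.3+6) = Gamma(94.9, 7.3).
Mode of Gamma(α,β) for α≥1 is (α−1)/β = 93.9/7.3 = 12.8630.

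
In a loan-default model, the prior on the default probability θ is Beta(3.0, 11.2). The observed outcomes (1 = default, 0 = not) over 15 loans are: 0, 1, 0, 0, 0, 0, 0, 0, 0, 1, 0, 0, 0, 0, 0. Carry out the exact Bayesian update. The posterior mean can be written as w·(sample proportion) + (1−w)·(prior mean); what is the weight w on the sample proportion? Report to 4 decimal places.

0.5137

The Beta prior is conjugate to a Binomial/Bernoulli likelihood; the update adds successes to α and failures to β.
Posterior mean = (α₀+k)/(α₀+β₀+n) = [n/(α₀+β₀+n)]·(k/n) + [(α₀+β₀)/(α₀+β₀+n)]·α₀/(α₀+β₀), so only n and the prior enter the weight.
The weight on the data is w = n/(α₀+β₀+n) = 15/(3.0+11.2+15) = 15/29.2 = 0.5137.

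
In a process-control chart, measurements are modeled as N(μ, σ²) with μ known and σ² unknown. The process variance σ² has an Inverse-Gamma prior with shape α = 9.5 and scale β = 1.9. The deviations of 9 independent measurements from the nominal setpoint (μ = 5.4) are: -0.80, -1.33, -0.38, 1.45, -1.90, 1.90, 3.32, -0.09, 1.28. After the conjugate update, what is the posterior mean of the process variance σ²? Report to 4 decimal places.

With known mean μ and an Inverse-Gamma(α, β) prior on σ², the Normal likelihood is conjugate: posterior is Inv-Gamma(α + n/2, β + Σ(xᵢ−μ)²/2).
Σ(xᵢ−μ)² = (-0.80)² + (-1.33)² + (-0.38)² + (1.45)² + (-1.90)² + (1.90)² + (3.32)² + (-0.09)² + (1.28)² = 24.5447.
Posterior: Inv-Gamma(9.5 + 9/2, 1.9 + 24.5447/2) = Inv-Gamma(14.00, 14.17235).
E[σ²|data] = β/(α−1) = 14.17235/13.00 = 1.0902.

1.0902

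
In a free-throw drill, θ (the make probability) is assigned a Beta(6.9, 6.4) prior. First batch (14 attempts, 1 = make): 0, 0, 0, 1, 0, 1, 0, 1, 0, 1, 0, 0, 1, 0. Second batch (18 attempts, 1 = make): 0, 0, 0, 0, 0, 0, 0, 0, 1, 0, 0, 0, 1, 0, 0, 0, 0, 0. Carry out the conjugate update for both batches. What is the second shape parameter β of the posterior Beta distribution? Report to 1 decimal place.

The Beta prior is conjugate to a Binomial/Bernoulli likelihood; the update adds successes to α and failures to β.
After batch 1: Beta(6.9+5, 6.4+9) = Beta(11.9, 15.4).
After batch 2: Beta(11.9+2, 15.4+16) = Beta(13.9, 31.4).
Posterior β = 31.4.

31.4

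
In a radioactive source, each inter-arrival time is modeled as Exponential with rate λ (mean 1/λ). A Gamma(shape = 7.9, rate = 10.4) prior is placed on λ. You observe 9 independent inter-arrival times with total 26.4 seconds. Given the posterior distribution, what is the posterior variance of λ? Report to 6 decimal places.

0.012479

With a Gamma(shape α, rate β) prior on the exponential rate λ, the posterior after n observations with total T = Σxᵢ is Gamma(α+n, β+T).
Posterior: Gamma(7.9+9, 10.4+26.4) = Gamma(16.9, 36.8).
Var = α/β² = 0.012479.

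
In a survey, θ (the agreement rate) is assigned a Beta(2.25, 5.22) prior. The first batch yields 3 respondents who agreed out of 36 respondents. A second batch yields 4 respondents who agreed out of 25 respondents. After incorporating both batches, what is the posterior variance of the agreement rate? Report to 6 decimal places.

0.001682

The Beta prior is conjugate to a Binomial/Bernoulli likelihood; the update adds successes to α and failures to β.
After batch 1: Beta(2.25+3, 5.22+33) = Beta(5.25, 38.22).
After batch 2: Beta(5.25+4, 38.22+21) = Beta(9.25, 59.22).
Var = αβ/((α+β)²(α+β+1)) = 9.25·59.22/(68.47²·69.47) = 0.001682.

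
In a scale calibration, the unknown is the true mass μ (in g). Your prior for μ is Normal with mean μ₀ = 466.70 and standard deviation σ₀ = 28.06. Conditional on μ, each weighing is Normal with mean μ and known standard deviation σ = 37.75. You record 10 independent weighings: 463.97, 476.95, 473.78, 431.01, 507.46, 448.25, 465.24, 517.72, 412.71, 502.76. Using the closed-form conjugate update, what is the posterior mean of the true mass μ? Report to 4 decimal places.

469.4816

For Normal data with known variance σ², a Normal(μ₀, σ₀²) prior on μ is conjugate. Posterior precision = 1/σ₀² + n/σ²; posterior mean is the precision-weighted average of μ₀ and x̄.
Σxᵢ = 463.97 + 476.95 + 473.78 + 431.01 + 507.46 + 448.25 + 465.24 + 517.72 + 412.71 + 502.76 = 4699.85, so n·x̄ = 4699.85.
σ₀² = 28.06² = 787.3636, σ² = 37.75² = 1425.0625; σ² + n·σ₀² = 1425.0625 + 10·787.3636 = 9298.6985.
Posterior mean = (μ₀/σ₀² + n·x̄/σ²)/(1/σ₀² + n/σ²) = (σ²·μ₀ + σ₀²·n·x̄)/(σ² + n·σ₀²) = (1425.0625·466.70 + 787.3636·4699.85)/9298.6985 = 4365567.48421/9298.6985 = 469.4816.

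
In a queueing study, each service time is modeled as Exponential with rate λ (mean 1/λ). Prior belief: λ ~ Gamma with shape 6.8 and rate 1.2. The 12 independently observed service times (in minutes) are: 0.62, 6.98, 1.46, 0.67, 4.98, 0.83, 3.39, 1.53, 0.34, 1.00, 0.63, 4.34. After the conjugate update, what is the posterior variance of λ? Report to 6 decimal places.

With a Gamma(shape α, rate β) prior on the exponential rate λ, the posterior after n observations with total T = Σxᵢ is Gamma(α+n, β+T).
Sum of observations T = 26.77 minutes; n = 12.
Posterior: Gamma(6.8+12, 1.2+26.77) = Gamma(18.8, 27.97).
Var = α/β² = 0.024031.

0.024031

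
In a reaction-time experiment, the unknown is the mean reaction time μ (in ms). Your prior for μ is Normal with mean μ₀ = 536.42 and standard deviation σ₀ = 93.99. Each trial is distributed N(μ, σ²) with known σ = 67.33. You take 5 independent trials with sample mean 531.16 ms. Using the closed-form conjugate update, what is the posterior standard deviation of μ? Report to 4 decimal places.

28.6753

For Normal data with known variance σ², a Normal(μ₀, σ₀²) prior on μ is conjugate. Posterior precision = 1/σ₀² + n/σ²; posterior mean is the precision-weighted average of μ₀ and x̄.
σ₀² = 93.99² = 8834.1201, σ² = 67.33² = 4533.3289; σ² + n·σ₀² = 4533.3289 + 5·8834.1201 = 48703.9294.
Posterior precision = 1/σ₀² + n/σ² = 1/8834.1201 + 5/4533.3289 = (σ² + n·σ₀²)/(σ₀²σ²) = 48703.9294/(8834.1201·4533.3289); posterior variance σₙ² = σ₀²σ²/(σ² + n·σ₀²) = 8834.1201·4533.3289/48703.9294 = 822.273941.
Posterior SD = √σₙ² = √(8834.1201·4533.3289/48703.9294) = 28.6753.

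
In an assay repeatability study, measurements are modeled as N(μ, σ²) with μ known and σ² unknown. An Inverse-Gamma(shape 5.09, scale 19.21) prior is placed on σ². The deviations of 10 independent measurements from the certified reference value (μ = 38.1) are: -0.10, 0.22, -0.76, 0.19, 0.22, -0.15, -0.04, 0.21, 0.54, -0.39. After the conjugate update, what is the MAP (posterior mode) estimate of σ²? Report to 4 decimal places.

1.7878

With known mean μ and an Inverse-Gamma(α, β) prior on σ², the Normal likelihood is conjugate: posterior is Inv-Gamma(α + n/2, β + Σ(xᵢ−μ)²/2).
Σ(xᵢ−μ)² = (-0.10)² + (0.22)² + (-0.76)² + (0.19)² + (0.22)² + (-0.15)² + (-0.04)² + (0.21)² + (0.54)² + (-0.39)² = 1.2324.
Posterior: Inv-Gamma(5.09 + 10/2, 19.21 + 1.2324/2) = Inv-Gamma(10.09, 19.82620).
Mode = β/(α+1) = 19.82620/11.09 = 1.7878.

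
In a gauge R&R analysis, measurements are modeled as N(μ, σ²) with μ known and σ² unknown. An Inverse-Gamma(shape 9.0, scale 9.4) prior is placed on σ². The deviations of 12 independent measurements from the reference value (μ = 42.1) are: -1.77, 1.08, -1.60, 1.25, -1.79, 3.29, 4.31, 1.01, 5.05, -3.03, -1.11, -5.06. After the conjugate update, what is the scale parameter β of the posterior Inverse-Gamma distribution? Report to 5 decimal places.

With known mean μ and an Inverse-Gamma(α, β) prior on σ², the Normal likelihood is conjugate: posterior is Inv-Gamma(α + n/2, β + Σ(xᵢ−μ)²/2).
Σ(xᵢ−μ)² = (-1.77)² + (1.08)² + (-1.60)² + (1.25)² + (-1.79)² + (3.29)² + (4.31)² + (1.01)² + (5.05)² + (-3.03)² + (-1.11)² + (-5.06)² = 103.5653.
Posterior: Inv-Gamma(9.0 + 12/2, 9.4 + 103.5653/2) = Inv-Gamma(15.00, 61.18265).
Posterior β = 61.18265.

61.18265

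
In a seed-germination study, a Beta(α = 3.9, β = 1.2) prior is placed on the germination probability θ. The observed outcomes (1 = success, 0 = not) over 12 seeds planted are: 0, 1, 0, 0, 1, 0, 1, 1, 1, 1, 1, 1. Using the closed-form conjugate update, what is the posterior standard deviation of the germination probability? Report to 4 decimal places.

The Beta prior is conjugate to a Binomial/Bernoulli likelihood; the update adds successes to α and failures to β.
Posterior: Beta(α+k, β+n−k) = Beta(3.9+8, 1.2+4) = Beta(11.9, 5.2).
Var = αβ/((α+β)²(α+β+1)) = 11.9·5.2/(17.1²·18.1) = 0.01169175; SD = √0.01169175 = 0.1081.

0.1081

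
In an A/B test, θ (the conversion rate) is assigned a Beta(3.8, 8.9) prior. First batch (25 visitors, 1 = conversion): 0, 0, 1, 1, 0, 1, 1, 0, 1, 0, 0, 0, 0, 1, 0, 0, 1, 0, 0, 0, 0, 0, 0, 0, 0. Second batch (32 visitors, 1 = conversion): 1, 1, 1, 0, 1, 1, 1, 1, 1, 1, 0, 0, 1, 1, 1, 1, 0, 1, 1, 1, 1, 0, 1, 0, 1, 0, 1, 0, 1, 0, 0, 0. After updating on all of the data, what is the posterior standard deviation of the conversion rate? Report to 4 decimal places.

The Beta prior is conjugate to a Binomial/Bernoulli likelihood; the update adds successes to α and failures to β.
After batch 1: Beta(3.8+7, 8.9+18) = Beta(10.8, 26.9).
After batch 2: Beta(10.8+21, 26.9+11) = Beta(31.8, 37.9).
Var = αβ/((α+β)²(α+β+1)) = 31.8·37.9/(69.7²·70.7) = 0.00350898; SD = √0.00350898 = 0.0592.

0.0592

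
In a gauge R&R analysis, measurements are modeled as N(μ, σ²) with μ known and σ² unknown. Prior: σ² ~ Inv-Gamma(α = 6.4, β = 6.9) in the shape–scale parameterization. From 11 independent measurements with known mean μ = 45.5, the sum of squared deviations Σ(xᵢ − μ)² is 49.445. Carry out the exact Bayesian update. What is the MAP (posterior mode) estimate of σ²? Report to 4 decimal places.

With known mean μ and an Inverse-Gamma(α, β) prior on σ², the Normal likelihood is conjugate: posterior is Inv-Gamma(α + n/2, β + Σ(xᵢ−μ)²/2).
Posterior: Inv-Gamma(6.4 + 11/2, 6.9 + 49.445/2) = Inv-Gamma(11.90, 31.6225).
Mode = β/(α+1) = 31.6225/12.90 = 2.4514.

2.4514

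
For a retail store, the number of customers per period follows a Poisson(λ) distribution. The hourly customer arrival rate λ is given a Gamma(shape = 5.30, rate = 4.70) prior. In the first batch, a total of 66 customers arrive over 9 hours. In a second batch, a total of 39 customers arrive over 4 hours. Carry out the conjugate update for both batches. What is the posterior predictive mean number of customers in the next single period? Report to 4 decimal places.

6.2316

With a Gamma(shape α, rate β) prior, the Poisson likelihood is conjugate: the posterior is Gamma(α + ΣXᵢ, β + n).
After batch 1: Gamma(α+S, β+n) = Gamma(5.30+66, 4.70+9) = Gamma(71.30, 13.70).
After batch 2: Gamma(α+S, β+n) = Gamma(71.30+39, 13.70+4) = Gamma(110.30, 17.70).
The predictive distribution for one future period is NegBinom with mean α/β = 6.2316.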